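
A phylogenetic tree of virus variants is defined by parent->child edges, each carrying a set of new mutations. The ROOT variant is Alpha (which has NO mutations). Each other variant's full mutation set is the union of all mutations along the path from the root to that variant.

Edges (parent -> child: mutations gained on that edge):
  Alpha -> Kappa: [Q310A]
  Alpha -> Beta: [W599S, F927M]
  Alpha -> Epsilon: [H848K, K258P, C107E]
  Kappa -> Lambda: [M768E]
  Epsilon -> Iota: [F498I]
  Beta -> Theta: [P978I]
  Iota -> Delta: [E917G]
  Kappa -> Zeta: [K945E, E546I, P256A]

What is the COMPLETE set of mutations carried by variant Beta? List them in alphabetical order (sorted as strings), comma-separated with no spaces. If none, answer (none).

At Alpha: gained [] -> total []
At Beta: gained ['W599S', 'F927M'] -> total ['F927M', 'W599S']

Answer: F927M,W599S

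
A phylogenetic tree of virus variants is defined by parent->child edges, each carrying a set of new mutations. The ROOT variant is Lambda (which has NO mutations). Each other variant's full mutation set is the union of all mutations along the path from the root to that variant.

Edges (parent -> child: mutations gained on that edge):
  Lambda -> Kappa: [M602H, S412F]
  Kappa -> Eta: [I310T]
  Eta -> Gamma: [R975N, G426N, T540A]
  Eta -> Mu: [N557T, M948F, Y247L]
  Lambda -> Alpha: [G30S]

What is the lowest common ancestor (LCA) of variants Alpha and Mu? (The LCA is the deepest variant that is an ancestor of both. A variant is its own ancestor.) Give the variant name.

Path from root to Alpha: Lambda -> Alpha
  ancestors of Alpha: {Lambda, Alpha}
Path from root to Mu: Lambda -> Kappa -> Eta -> Mu
  ancestors of Mu: {Lambda, Kappa, Eta, Mu}
Common ancestors: {Lambda}
Walk up from Mu: Mu (not in ancestors of Alpha), Eta (not in ancestors of Alpha), Kappa (not in ancestors of Alpha), Lambda (in ancestors of Alpha)
Deepest common ancestor (LCA) = Lambda

Answer: Lambda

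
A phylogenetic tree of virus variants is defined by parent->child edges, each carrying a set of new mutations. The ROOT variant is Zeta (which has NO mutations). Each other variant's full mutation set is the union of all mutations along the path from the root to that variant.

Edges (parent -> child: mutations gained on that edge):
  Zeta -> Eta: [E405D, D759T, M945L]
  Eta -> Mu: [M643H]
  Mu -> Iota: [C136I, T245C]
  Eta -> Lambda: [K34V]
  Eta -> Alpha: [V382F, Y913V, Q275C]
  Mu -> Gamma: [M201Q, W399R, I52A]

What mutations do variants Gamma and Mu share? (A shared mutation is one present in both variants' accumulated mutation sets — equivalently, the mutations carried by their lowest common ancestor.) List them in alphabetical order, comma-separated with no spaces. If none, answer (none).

Accumulating mutations along path to Gamma:
  At Zeta: gained [] -> total []
  At Eta: gained ['E405D', 'D759T', 'M945L'] -> total ['D759T', 'E405D', 'M945L']
  At Mu: gained ['M643H'] -> total ['D759T', 'E405D', 'M643H', 'M945L']
  At Gamma: gained ['M201Q', 'W399R', 'I52A'] -> total ['D759T', 'E405D', 'I52A', 'M201Q', 'M643H', 'M945L', 'W399R']
Mutations(Gamma) = ['D759T', 'E405D', 'I52A', 'M201Q', 'M643H', 'M945L', 'W399R']
Accumulating mutations along path to Mu:
  At Zeta: gained [] -> total []
  At Eta: gained ['E405D', 'D759T', 'M945L'] -> total ['D759T', 'E405D', 'M945L']
  At Mu: gained ['M643H'] -> total ['D759T', 'E405D', 'M643H', 'M945L']
Mutations(Mu) = ['D759T', 'E405D', 'M643H', 'M945L']
Intersection: ['D759T', 'E405D', 'I52A', 'M201Q', 'M643H', 'M945L', 'W399R'] ∩ ['D759T', 'E405D', 'M643H', 'M945L'] = ['D759T', 'E405D', 'M643H', 'M945L']

Answer: D759T,E405D,M643H,M945L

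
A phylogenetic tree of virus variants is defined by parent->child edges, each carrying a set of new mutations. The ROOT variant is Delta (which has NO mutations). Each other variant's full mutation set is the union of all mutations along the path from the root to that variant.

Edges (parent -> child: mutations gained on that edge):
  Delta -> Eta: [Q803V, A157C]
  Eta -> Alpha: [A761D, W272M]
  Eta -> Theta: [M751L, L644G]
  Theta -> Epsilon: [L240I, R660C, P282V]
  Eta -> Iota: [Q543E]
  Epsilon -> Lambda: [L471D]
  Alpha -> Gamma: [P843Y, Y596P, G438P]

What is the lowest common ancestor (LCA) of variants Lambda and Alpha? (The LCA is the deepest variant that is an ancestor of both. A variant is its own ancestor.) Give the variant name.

Answer: Eta

Derivation:
Path from root to Lambda: Delta -> Eta -> Theta -> Epsilon -> Lambda
  ancestors of Lambda: {Delta, Eta, Theta, Epsilon, Lambda}
Path from root to Alpha: Delta -> Eta -> Alpha
  ancestors of Alpha: {Delta, Eta, Alpha}
Common ancestors: {Delta, Eta}
Walk up from Alpha: Alpha (not in ancestors of Lambda), Eta (in ancestors of Lambda), Delta (in ancestors of Lambda)
Deepest common ancestor (LCA) = Eta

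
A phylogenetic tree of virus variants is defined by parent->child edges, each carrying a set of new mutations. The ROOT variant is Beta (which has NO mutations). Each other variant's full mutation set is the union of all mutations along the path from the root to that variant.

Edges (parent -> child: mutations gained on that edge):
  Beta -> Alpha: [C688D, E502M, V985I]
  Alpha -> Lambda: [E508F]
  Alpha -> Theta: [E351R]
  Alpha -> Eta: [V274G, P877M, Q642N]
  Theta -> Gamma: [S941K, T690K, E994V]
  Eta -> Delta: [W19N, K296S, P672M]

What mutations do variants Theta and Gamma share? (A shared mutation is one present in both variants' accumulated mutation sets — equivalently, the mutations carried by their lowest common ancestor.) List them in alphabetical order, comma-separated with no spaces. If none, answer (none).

Answer: C688D,E351R,E502M,V985I

Derivation:
Accumulating mutations along path to Theta:
  At Beta: gained [] -> total []
  At Alpha: gained ['C688D', 'E502M', 'V985I'] -> total ['C688D', 'E502M', 'V985I']
  At Theta: gained ['E351R'] -> total ['C688D', 'E351R', 'E502M', 'V985I']
Mutations(Theta) = ['C688D', 'E351R', 'E502M', 'V985I']
Accumulating mutations along path to Gamma:
  At Beta: gained [] -> total []
  At Alpha: gained ['C688D', 'E502M', 'V985I'] -> total ['C688D', 'E502M', 'V985I']
  At Theta: gained ['E351R'] -> total ['C688D', 'E351R', 'E502M', 'V985I']
  At Gamma: gained ['S941K', 'T690K', 'E994V'] -> total ['C688D', 'E351R', 'E502M', 'E994V', 'S941K', 'T690K', 'V985I']
Mutations(Gamma) = ['C688D', 'E351R', 'E502M', 'E994V', 'S941K', 'T690K', 'V985I']
Intersection: ['C688D', 'E351R', 'E502M', 'V985I'] ∩ ['C688D', 'E351R', 'E502M', 'E994V', 'S941K', 'T690K', 'V985I'] = ['C688D', 'E351R', 'E502M', 'V985I']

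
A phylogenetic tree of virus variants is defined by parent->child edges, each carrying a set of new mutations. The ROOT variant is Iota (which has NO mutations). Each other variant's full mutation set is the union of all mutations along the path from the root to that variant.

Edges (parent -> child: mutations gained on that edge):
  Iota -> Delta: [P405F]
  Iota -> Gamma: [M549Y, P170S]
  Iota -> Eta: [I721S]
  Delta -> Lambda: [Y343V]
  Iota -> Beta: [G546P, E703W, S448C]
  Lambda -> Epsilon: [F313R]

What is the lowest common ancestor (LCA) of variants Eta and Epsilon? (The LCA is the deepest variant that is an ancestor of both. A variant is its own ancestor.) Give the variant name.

Path from root to Eta: Iota -> Eta
  ancestors of Eta: {Iota, Eta}
Path from root to Epsilon: Iota -> Delta -> Lambda -> Epsilon
  ancestors of Epsilon: {Iota, Delta, Lambda, Epsilon}
Common ancestors: {Iota}
Walk up from Epsilon: Epsilon (not in ancestors of Eta), Lambda (not in ancestors of Eta), Delta (not in ancestors of Eta), Iota (in ancestors of Eta)
Deepest common ancestor (LCA) = Iota

Answer: Iota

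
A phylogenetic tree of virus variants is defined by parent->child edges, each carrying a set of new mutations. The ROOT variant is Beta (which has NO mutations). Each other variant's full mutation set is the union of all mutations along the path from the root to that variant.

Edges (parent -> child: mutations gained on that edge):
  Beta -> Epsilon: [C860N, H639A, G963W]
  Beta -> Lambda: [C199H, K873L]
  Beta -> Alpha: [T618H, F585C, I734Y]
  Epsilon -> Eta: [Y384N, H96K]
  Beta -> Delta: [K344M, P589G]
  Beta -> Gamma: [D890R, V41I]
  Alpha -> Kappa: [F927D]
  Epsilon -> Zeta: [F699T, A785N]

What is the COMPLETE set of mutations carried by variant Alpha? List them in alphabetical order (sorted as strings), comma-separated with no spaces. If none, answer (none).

At Beta: gained [] -> total []
At Alpha: gained ['T618H', 'F585C', 'I734Y'] -> total ['F585C', 'I734Y', 'T618H']

Answer: F585C,I734Y,T618H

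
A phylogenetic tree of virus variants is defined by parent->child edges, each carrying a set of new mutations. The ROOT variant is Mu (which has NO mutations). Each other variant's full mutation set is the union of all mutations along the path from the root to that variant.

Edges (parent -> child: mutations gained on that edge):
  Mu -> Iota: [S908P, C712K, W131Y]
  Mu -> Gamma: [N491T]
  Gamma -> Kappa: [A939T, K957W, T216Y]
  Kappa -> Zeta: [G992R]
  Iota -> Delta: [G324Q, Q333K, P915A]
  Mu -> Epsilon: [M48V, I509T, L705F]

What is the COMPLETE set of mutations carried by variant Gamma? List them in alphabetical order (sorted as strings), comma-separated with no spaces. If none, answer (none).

Answer: N491T

Derivation:
At Mu: gained [] -> total []
At Gamma: gained ['N491T'] -> total ['N491T']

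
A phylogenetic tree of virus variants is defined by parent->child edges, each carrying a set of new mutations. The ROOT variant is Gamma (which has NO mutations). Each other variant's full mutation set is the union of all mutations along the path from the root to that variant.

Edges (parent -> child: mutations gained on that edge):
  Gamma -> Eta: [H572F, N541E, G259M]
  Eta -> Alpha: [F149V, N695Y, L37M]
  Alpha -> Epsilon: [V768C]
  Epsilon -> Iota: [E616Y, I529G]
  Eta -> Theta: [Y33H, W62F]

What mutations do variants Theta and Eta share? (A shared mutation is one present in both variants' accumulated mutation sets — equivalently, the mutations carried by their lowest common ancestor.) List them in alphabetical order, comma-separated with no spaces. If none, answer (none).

Answer: G259M,H572F,N541E

Derivation:
Accumulating mutations along path to Theta:
  At Gamma: gained [] -> total []
  At Eta: gained ['H572F', 'N541E', 'G259M'] -> total ['G259M', 'H572F', 'N541E']
  At Theta: gained ['Y33H', 'W62F'] -> total ['G259M', 'H572F', 'N541E', 'W62F', 'Y33H']
Mutations(Theta) = ['G259M', 'H572F', 'N541E', 'W62F', 'Y33H']
Accumulating mutations along path to Eta:
  At Gamma: gained [] -> total []
  At Eta: gained ['H572F', 'N541E', 'G259M'] -> total ['G259M', 'H572F', 'N541E']
Mutations(Eta) = ['G259M', 'H572F', 'N541E']
Intersection: ['G259M', 'H572F', 'N541E', 'W62F', 'Y33H'] ∩ ['G259M', 'H572F', 'N541E'] = ['G259M', 'H572F', 'N541E']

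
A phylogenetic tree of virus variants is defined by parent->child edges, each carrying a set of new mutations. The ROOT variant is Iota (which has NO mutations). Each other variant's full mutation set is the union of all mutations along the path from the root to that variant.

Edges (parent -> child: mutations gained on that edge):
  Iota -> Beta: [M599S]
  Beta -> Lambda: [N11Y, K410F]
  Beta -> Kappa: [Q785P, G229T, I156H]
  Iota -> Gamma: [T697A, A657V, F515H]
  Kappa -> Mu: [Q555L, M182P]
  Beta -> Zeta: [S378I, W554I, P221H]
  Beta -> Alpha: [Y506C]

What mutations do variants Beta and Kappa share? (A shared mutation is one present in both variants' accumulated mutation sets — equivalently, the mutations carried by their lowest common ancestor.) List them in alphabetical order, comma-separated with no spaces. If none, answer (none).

Accumulating mutations along path to Beta:
  At Iota: gained [] -> total []
  At Beta: gained ['M599S'] -> total ['M599S']
Mutations(Beta) = ['M599S']
Accumulating mutations along path to Kappa:
  At Iota: gained [] -> total []
  At Beta: gained ['M599S'] -> total ['M599S']
  At Kappa: gained ['Q785P', 'G229T', 'I156H'] -> total ['G229T', 'I156H', 'M599S', 'Q785P']
Mutations(Kappa) = ['G229T', 'I156H', 'M599S', 'Q785P']
Intersection: ['M599S'] ∩ ['G229T', 'I156H', 'M599S', 'Q785P'] = ['M599S']

Answer: M599S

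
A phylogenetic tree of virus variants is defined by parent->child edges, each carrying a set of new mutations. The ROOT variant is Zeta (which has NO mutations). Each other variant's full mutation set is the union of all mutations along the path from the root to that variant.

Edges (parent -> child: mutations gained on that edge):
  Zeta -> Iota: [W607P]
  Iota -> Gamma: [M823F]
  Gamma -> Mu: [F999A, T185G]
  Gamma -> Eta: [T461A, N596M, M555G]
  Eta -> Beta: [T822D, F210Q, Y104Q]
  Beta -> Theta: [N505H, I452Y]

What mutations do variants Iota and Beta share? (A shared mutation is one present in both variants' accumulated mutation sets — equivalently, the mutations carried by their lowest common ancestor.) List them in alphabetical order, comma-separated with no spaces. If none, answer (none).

Answer: W607P

Derivation:
Accumulating mutations along path to Iota:
  At Zeta: gained [] -> total []
  At Iota: gained ['W607P'] -> total ['W607P']
Mutations(Iota) = ['W607P']
Accumulating mutations along path to Beta:
  At Zeta: gained [] -> total []
  At Iota: gained ['W607P'] -> total ['W607P']
  At Gamma: gained ['M823F'] -> total ['M823F', 'W607P']
  At Eta: gained ['T461A', 'N596M', 'M555G'] -> total ['M555G', 'M823F', 'N596M', 'T461A', 'W607P']
  At Beta: gained ['T822D', 'F210Q', 'Y104Q'] -> total ['F210Q', 'M555G', 'M823F', 'N596M', 'T461A', 'T822D', 'W607P', 'Y104Q']
Mutations(Beta) = ['F210Q', 'M555G', 'M823F', 'N596M', 'T461A', 'T822D', 'W607P', 'Y104Q']
Intersection: ['W607P'] ∩ ['F210Q', 'M555G', 'M823F', 'N596M', 'T461A', 'T822D', 'W607P', 'Y104Q'] = ['W607P']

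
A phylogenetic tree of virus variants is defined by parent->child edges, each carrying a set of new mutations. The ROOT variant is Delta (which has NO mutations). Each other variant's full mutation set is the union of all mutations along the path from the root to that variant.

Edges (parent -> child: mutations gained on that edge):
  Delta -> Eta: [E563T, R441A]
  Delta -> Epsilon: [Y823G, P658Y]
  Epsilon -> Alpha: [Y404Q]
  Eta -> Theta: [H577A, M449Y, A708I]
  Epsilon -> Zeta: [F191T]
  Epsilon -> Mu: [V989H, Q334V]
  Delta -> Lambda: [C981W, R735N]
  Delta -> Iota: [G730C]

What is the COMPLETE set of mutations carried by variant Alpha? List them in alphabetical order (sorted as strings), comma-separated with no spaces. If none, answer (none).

Answer: P658Y,Y404Q,Y823G

Derivation:
At Delta: gained [] -> total []
At Epsilon: gained ['Y823G', 'P658Y'] -> total ['P658Y', 'Y823G']
At Alpha: gained ['Y404Q'] -> total ['P658Y', 'Y404Q', 'Y823G']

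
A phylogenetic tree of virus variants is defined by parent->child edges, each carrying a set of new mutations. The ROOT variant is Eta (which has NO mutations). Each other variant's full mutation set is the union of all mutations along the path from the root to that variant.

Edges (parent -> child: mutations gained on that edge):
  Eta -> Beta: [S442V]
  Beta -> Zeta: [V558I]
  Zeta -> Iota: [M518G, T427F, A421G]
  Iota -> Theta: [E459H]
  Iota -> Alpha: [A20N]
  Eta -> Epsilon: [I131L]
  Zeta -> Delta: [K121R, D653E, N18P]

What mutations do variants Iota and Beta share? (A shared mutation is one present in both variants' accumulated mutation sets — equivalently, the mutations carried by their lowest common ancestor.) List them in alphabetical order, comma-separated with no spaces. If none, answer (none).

Answer: S442V

Derivation:
Accumulating mutations along path to Iota:
  At Eta: gained [] -> total []
  At Beta: gained ['S442V'] -> total ['S442V']
  At Zeta: gained ['V558I'] -> total ['S442V', 'V558I']
  At Iota: gained ['M518G', 'T427F', 'A421G'] -> total ['A421G', 'M518G', 'S442V', 'T427F', 'V558I']
Mutations(Iota) = ['A421G', 'M518G', 'S442V', 'T427F', 'V558I']
Accumulating mutations along path to Beta:
  At Eta: gained [] -> total []
  At Beta: gained ['S442V'] -> total ['S442V']
Mutations(Beta) = ['S442V']
Intersection: ['A421G', 'M518G', 'S442V', 'T427F', 'V558I'] ∩ ['S442V'] = ['S442V']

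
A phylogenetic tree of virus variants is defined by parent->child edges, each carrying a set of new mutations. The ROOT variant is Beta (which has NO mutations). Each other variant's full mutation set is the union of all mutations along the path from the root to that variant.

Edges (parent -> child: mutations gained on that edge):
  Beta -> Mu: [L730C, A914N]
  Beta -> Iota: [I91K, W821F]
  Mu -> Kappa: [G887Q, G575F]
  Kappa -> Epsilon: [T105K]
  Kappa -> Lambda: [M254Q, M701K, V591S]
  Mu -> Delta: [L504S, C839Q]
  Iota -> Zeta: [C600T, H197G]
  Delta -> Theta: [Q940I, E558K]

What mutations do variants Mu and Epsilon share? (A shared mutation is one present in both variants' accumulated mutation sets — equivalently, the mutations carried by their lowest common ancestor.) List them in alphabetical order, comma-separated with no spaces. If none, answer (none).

Accumulating mutations along path to Mu:
  At Beta: gained [] -> total []
  At Mu: gained ['L730C', 'A914N'] -> total ['A914N', 'L730C']
Mutations(Mu) = ['A914N', 'L730C']
Accumulating mutations along path to Epsilon:
  At Beta: gained [] -> total []
  At Mu: gained ['L730C', 'A914N'] -> total ['A914N', 'L730C']
  At Kappa: gained ['G887Q', 'G575F'] -> total ['A914N', 'G575F', 'G887Q', 'L730C']
  At Epsilon: gained ['T105K'] -> total ['A914N', 'G575F', 'G887Q', 'L730C', 'T105K']
Mutations(Epsilon) = ['A914N', 'G575F', 'G887Q', 'L730C', 'T105K']
Intersection: ['A914N', 'L730C'] ∩ ['A914N', 'G575F', 'G887Q', 'L730C', 'T105K'] = ['A914N', 'L730C']

Answer: A914N,L730C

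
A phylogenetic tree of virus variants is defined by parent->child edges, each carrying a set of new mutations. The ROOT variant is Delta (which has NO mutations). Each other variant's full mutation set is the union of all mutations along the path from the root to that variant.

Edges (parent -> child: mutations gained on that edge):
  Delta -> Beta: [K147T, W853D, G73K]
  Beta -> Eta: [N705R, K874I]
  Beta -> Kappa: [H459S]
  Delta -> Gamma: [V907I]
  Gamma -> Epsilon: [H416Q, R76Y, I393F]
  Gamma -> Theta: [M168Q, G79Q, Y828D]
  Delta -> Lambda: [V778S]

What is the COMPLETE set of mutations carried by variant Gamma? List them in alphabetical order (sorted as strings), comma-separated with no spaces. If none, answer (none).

Answer: V907I

Derivation:
At Delta: gained [] -> total []
At Gamma: gained ['V907I'] -> total ['V907I']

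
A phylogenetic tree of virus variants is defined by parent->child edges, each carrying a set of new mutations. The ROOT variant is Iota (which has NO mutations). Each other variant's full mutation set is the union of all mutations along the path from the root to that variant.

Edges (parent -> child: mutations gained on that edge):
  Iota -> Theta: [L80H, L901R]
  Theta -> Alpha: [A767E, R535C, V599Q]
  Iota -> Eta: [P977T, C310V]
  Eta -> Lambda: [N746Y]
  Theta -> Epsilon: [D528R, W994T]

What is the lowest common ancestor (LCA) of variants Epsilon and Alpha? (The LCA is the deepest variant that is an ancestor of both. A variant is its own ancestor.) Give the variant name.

Path from root to Epsilon: Iota -> Theta -> Epsilon
  ancestors of Epsilon: {Iota, Theta, Epsilon}
Path from root to Alpha: Iota -> Theta -> Alpha
  ancestors of Alpha: {Iota, Theta, Alpha}
Common ancestors: {Iota, Theta}
Walk up from Alpha: Alpha (not in ancestors of Epsilon), Theta (in ancestors of Epsilon), Iota (in ancestors of Epsilon)
Deepest common ancestor (LCA) = Theta

Answer: Theta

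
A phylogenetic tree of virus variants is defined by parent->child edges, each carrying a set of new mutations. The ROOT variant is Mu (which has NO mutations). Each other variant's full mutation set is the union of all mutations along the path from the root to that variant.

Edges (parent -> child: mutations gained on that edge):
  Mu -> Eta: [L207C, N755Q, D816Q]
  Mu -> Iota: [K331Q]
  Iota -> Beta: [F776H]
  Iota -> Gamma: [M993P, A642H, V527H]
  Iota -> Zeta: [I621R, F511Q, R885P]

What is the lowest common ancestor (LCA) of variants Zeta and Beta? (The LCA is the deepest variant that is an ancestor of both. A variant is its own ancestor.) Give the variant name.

Answer: Iota

Derivation:
Path from root to Zeta: Mu -> Iota -> Zeta
  ancestors of Zeta: {Mu, Iota, Zeta}
Path from root to Beta: Mu -> Iota -> Beta
  ancestors of Beta: {Mu, Iota, Beta}
Common ancestors: {Mu, Iota}
Walk up from Beta: Beta (not in ancestors of Zeta), Iota (in ancestors of Zeta), Mu (in ancestors of Zeta)
Deepest common ancestor (LCA) = Iota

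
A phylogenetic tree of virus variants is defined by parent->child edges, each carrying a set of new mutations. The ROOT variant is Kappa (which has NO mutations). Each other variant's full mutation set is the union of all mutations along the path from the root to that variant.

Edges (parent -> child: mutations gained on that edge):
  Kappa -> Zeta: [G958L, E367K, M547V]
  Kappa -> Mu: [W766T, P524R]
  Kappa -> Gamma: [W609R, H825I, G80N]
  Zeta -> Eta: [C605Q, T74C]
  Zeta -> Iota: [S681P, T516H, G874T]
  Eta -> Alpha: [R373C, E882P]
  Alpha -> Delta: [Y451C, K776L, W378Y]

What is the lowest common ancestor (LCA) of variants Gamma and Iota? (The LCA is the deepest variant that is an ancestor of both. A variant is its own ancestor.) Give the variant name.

Answer: Kappa

Derivation:
Path from root to Gamma: Kappa -> Gamma
  ancestors of Gamma: {Kappa, Gamma}
Path from root to Iota: Kappa -> Zeta -> Iota
  ancestors of Iota: {Kappa, Zeta, Iota}
Common ancestors: {Kappa}
Walk up from Iota: Iota (not in ancestors of Gamma), Zeta (not in ancestors of Gamma), Kappa (in ancestors of Gamma)
Deepest common ancestor (LCA) = Kappa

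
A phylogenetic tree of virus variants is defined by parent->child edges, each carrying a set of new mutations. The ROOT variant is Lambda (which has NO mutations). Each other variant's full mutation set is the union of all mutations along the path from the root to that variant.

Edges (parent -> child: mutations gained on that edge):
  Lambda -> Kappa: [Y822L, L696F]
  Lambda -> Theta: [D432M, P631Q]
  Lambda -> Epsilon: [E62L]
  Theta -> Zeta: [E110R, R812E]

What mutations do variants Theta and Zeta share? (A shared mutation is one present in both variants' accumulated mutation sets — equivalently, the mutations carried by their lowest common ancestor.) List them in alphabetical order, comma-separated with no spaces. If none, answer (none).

Accumulating mutations along path to Theta:
  At Lambda: gained [] -> total []
  At Theta: gained ['D432M', 'P631Q'] -> total ['D432M', 'P631Q']
Mutations(Theta) = ['D432M', 'P631Q']
Accumulating mutations along path to Zeta:
  At Lambda: gained [] -> total []
  At Theta: gained ['D432M', 'P631Q'] -> total ['D432M', 'P631Q']
  At Zeta: gained ['E110R', 'R812E'] -> total ['D432M', 'E110R', 'P631Q', 'R812E']
Mutations(Zeta) = ['D432M', 'E110R', 'P631Q', 'R812E']
Intersection: ['D432M', 'P631Q'] ∩ ['D432M', 'E110R', 'P631Q', 'R812E'] = ['D432M', 'P631Q']

Answer: D432M,P631Q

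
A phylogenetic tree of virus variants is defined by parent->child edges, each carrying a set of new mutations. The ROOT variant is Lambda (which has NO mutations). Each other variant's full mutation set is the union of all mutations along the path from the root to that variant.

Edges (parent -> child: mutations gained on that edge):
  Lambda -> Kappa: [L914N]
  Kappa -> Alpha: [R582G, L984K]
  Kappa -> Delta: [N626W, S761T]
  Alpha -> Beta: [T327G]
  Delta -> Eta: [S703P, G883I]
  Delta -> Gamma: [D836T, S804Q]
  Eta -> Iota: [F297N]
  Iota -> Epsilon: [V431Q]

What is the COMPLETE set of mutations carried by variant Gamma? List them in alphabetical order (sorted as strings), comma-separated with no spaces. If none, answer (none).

At Lambda: gained [] -> total []
At Kappa: gained ['L914N'] -> total ['L914N']
At Delta: gained ['N626W', 'S761T'] -> total ['L914N', 'N626W', 'S761T']
At Gamma: gained ['D836T', 'S804Q'] -> total ['D836T', 'L914N', 'N626W', 'S761T', 'S804Q']

Answer: D836T,L914N,N626W,S761T,S804Q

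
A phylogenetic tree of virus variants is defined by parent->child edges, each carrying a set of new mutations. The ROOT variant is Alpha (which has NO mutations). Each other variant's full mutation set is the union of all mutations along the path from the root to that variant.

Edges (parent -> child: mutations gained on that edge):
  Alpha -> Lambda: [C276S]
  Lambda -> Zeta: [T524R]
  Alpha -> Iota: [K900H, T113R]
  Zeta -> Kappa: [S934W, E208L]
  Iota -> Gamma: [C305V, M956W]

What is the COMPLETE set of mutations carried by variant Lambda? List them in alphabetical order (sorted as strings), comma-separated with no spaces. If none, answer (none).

Answer: C276S

Derivation:
At Alpha: gained [] -> total []
At Lambda: gained ['C276S'] -> total ['C276S']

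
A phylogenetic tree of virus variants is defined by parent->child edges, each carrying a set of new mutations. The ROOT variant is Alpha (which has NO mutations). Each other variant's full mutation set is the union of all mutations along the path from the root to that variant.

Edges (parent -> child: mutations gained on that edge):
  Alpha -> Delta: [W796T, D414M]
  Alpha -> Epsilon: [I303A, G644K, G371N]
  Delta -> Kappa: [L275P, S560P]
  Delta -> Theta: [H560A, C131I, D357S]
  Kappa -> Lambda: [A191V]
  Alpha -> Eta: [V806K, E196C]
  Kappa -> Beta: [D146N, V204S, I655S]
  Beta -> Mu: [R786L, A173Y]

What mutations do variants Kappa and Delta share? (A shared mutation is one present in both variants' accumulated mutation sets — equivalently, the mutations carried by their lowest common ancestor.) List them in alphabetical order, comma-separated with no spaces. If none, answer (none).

Answer: D414M,W796T

Derivation:
Accumulating mutations along path to Kappa:
  At Alpha: gained [] -> total []
  At Delta: gained ['W796T', 'D414M'] -> total ['D414M', 'W796T']
  At Kappa: gained ['L275P', 'S560P'] -> total ['D414M', 'L275P', 'S560P', 'W796T']
Mutations(Kappa) = ['D414M', 'L275P', 'S560P', 'W796T']
Accumulating mutations along path to Delta:
  At Alpha: gained [] -> total []
  At Delta: gained ['W796T', 'D414M'] -> total ['D414M', 'W796T']
Mutations(Delta) = ['D414M', 'W796T']
Intersection: ['D414M', 'L275P', 'S560P', 'W796T'] ∩ ['D414M', 'W796T'] = ['D414M', 'W796T']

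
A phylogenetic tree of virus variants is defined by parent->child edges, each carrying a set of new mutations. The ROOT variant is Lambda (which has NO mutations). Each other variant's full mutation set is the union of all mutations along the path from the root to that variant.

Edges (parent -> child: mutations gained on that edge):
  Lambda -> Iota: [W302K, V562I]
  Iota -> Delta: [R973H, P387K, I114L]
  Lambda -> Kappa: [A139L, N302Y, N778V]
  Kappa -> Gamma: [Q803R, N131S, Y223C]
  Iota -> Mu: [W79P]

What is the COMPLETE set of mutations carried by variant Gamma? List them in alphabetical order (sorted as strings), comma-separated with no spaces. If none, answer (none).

At Lambda: gained [] -> total []
At Kappa: gained ['A139L', 'N302Y', 'N778V'] -> total ['A139L', 'N302Y', 'N778V']
At Gamma: gained ['Q803R', 'N131S', 'Y223C'] -> total ['A139L', 'N131S', 'N302Y', 'N778V', 'Q803R', 'Y223C']

Answer: A139L,N131S,N302Y,N778V,Q803R,Y223C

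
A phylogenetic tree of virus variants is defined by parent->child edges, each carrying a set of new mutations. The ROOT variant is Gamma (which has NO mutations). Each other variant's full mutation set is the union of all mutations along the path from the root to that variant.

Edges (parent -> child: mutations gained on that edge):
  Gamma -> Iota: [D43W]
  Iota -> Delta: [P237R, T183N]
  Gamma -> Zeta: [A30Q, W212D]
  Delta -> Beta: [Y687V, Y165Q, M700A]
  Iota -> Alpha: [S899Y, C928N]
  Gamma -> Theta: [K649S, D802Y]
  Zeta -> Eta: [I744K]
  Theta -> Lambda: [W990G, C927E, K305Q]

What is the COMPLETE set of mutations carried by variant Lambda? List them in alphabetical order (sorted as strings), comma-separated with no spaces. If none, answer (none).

Answer: C927E,D802Y,K305Q,K649S,W990G

Derivation:
At Gamma: gained [] -> total []
At Theta: gained ['K649S', 'D802Y'] -> total ['D802Y', 'K649S']
At Lambda: gained ['W990G', 'C927E', 'K305Q'] -> total ['C927E', 'D802Y', 'K305Q', 'K649S', 'W990G']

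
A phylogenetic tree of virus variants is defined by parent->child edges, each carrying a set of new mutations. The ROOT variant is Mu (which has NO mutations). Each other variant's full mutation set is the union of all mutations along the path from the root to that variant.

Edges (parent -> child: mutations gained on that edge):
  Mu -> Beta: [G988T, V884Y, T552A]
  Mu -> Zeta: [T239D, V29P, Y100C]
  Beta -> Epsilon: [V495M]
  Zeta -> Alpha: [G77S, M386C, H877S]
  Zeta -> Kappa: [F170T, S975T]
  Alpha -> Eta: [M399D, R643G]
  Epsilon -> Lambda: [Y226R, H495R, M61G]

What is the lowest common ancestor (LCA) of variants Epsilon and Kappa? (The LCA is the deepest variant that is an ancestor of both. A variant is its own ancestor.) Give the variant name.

Path from root to Epsilon: Mu -> Beta -> Epsilon
  ancestors of Epsilon: {Mu, Beta, Epsilon}
Path from root to Kappa: Mu -> Zeta -> Kappa
  ancestors of Kappa: {Mu, Zeta, Kappa}
Common ancestors: {Mu}
Walk up from Kappa: Kappa (not in ancestors of Epsilon), Zeta (not in ancestors of Epsilon), Mu (in ancestors of Epsilon)
Deepest common ancestor (LCA) = Mu

Answer: Mu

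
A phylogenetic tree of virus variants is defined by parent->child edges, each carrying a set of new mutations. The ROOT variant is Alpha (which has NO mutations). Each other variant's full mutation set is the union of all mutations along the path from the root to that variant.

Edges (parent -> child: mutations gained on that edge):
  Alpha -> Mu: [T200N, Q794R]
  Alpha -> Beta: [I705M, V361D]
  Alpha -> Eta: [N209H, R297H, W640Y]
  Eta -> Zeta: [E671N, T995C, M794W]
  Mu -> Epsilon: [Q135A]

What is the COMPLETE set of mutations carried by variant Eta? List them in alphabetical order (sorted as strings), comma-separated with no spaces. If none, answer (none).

At Alpha: gained [] -> total []
At Eta: gained ['N209H', 'R297H', 'W640Y'] -> total ['N209H', 'R297H', 'W640Y']

Answer: N209H,R297H,W640Y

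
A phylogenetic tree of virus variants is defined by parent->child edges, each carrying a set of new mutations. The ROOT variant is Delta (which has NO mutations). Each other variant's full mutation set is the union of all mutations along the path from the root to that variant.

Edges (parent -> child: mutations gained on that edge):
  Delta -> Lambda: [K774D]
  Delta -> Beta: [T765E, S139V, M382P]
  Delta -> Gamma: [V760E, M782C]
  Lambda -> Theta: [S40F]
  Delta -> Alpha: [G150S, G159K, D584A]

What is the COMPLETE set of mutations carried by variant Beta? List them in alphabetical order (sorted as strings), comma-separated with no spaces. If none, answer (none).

At Delta: gained [] -> total []
At Beta: gained ['T765E', 'S139V', 'M382P'] -> total ['M382P', 'S139V', 'T765E']

Answer: M382P,S139V,T765E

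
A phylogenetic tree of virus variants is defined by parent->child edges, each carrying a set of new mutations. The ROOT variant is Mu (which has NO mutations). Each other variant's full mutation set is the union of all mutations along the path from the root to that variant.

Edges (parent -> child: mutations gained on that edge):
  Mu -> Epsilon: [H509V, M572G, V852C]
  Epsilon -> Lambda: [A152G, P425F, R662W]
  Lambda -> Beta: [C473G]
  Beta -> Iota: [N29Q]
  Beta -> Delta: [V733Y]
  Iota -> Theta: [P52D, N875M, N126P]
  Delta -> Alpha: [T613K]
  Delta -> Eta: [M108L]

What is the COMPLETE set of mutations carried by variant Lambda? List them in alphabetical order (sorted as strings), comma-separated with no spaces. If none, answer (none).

Answer: A152G,H509V,M572G,P425F,R662W,V852C

Derivation:
At Mu: gained [] -> total []
At Epsilon: gained ['H509V', 'M572G', 'V852C'] -> total ['H509V', 'M572G', 'V852C']
At Lambda: gained ['A152G', 'P425F', 'R662W'] -> total ['A152G', 'H509V', 'M572G', 'P425F', 'R662W', 'V852C']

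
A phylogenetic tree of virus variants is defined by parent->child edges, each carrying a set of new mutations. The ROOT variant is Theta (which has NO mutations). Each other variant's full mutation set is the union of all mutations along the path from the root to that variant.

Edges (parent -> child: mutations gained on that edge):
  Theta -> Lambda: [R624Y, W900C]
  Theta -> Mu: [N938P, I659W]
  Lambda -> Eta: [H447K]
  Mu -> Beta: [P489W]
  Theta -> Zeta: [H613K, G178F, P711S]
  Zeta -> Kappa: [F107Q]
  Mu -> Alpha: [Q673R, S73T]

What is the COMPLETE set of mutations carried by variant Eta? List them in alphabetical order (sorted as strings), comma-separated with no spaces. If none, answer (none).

At Theta: gained [] -> total []
At Lambda: gained ['R624Y', 'W900C'] -> total ['R624Y', 'W900C']
At Eta: gained ['H447K'] -> total ['H447K', 'R624Y', 'W900C']

Answer: H447K,R624Y,W900C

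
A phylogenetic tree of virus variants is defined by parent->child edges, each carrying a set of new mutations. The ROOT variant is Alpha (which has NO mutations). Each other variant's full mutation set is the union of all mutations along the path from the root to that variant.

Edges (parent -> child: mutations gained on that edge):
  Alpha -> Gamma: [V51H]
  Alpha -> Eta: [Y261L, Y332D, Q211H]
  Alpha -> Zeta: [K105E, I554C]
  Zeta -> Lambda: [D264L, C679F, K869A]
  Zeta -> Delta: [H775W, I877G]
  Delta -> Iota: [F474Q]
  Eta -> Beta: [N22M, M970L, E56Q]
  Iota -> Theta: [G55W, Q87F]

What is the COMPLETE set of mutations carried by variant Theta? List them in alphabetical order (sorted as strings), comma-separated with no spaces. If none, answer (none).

At Alpha: gained [] -> total []
At Zeta: gained ['K105E', 'I554C'] -> total ['I554C', 'K105E']
At Delta: gained ['H775W', 'I877G'] -> total ['H775W', 'I554C', 'I877G', 'K105E']
At Iota: gained ['F474Q'] -> total ['F474Q', 'H775W', 'I554C', 'I877G', 'K105E']
At Theta: gained ['G55W', 'Q87F'] -> total ['F474Q', 'G55W', 'H775W', 'I554C', 'I877G', 'K105E', 'Q87F']

Answer: F474Q,G55W,H775W,I554C,I877G,K105E,Q87F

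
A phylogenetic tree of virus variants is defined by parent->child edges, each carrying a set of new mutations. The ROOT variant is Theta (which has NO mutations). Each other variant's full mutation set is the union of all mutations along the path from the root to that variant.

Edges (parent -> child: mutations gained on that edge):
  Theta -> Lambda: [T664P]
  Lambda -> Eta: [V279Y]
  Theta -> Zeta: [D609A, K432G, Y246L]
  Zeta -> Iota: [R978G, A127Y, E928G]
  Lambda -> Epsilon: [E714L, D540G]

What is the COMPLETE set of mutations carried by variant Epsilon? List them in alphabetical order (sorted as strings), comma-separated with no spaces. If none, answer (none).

Answer: D540G,E714L,T664P

Derivation:
At Theta: gained [] -> total []
At Lambda: gained ['T664P'] -> total ['T664P']
At Epsilon: gained ['E714L', 'D540G'] -> total ['D540G', 'E714L', 'T664P']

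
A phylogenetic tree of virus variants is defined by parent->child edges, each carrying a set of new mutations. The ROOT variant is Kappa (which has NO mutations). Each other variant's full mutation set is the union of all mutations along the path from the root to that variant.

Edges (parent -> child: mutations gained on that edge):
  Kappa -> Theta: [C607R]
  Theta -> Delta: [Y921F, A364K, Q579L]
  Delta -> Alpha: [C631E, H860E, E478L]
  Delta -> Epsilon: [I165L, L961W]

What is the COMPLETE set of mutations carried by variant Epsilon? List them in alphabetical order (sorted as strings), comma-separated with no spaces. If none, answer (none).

At Kappa: gained [] -> total []
At Theta: gained ['C607R'] -> total ['C607R']
At Delta: gained ['Y921F', 'A364K', 'Q579L'] -> total ['A364K', 'C607R', 'Q579L', 'Y921F']
At Epsilon: gained ['I165L', 'L961W'] -> total ['A364K', 'C607R', 'I165L', 'L961W', 'Q579L', 'Y921F']

Answer: A364K,C607R,I165L,L961W,Q579L,Y921F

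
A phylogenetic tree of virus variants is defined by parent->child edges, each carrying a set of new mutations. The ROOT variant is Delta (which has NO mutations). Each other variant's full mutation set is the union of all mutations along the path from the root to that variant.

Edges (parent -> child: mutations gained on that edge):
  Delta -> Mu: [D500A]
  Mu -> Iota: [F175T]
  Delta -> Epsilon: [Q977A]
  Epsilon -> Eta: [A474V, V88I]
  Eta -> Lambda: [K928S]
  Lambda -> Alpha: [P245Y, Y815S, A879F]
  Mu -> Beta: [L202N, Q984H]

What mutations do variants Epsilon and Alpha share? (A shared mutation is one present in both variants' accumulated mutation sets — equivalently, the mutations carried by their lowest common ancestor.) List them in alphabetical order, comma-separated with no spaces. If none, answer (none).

Answer: Q977A

Derivation:
Accumulating mutations along path to Epsilon:
  At Delta: gained [] -> total []
  At Epsilon: gained ['Q977A'] -> total ['Q977A']
Mutations(Epsilon) = ['Q977A']
Accumulating mutations along path to Alpha:
  At Delta: gained [] -> total []
  At Epsilon: gained ['Q977A'] -> total ['Q977A']
  At Eta: gained ['A474V', 'V88I'] -> total ['A474V', 'Q977A', 'V88I']
  At Lambda: gained ['K928S'] -> total ['A474V', 'K928S', 'Q977A', 'V88I']
  At Alpha: gained ['P245Y', 'Y815S', 'A879F'] -> total ['A474V', 'A879F', 'K928S', 'P245Y', 'Q977A', 'V88I', 'Y815S']
Mutations(Alpha) = ['A474V', 'A879F', 'K928S', 'P245Y', 'Q977A', 'V88I', 'Y815S']
Intersection: ['Q977A'] ∩ ['A474V', 'A879F', 'K928S', 'P245Y', 'Q977A', 'V88I', 'Y815S'] = ['Q977A']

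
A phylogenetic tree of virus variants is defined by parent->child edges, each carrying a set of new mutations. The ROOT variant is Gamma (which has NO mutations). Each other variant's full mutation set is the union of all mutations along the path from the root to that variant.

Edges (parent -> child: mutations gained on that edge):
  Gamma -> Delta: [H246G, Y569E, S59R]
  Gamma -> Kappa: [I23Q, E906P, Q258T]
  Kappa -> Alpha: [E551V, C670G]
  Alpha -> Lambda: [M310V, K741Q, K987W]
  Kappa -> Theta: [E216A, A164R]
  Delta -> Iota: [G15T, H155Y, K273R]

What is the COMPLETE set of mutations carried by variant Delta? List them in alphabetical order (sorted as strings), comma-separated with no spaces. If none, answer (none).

Answer: H246G,S59R,Y569E

Derivation:
At Gamma: gained [] -> total []
At Delta: gained ['H246G', 'Y569E', 'S59R'] -> total ['H246G', 'S59R', 'Y569E']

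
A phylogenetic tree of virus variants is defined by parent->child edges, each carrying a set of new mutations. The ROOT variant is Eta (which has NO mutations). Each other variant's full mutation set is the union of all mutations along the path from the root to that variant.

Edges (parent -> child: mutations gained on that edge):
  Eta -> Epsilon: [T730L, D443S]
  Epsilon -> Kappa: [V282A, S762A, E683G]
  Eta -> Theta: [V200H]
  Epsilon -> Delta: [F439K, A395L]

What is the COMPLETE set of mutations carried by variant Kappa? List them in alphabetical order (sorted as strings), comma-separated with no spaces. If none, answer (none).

Answer: D443S,E683G,S762A,T730L,V282A

Derivation:
At Eta: gained [] -> total []
At Epsilon: gained ['T730L', 'D443S'] -> total ['D443S', 'T730L']
At Kappa: gained ['V282A', 'S762A', 'E683G'] -> total ['D443S', 'E683G', 'S762A', 'T730L', 'V282A']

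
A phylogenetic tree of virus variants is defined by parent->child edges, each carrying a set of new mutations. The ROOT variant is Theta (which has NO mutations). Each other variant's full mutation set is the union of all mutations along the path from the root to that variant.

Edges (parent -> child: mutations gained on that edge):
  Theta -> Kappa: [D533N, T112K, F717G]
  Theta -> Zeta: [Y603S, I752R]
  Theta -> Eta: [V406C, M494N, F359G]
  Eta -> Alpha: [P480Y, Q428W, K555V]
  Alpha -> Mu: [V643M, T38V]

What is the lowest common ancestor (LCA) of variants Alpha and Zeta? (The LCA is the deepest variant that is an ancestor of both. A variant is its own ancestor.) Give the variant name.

Answer: Theta

Derivation:
Path from root to Alpha: Theta -> Eta -> Alpha
  ancestors of Alpha: {Theta, Eta, Alpha}
Path from root to Zeta: Theta -> Zeta
  ancestors of Zeta: {Theta, Zeta}
Common ancestors: {Theta}
Walk up from Zeta: Zeta (not in ancestors of Alpha), Theta (in ancestors of Alpha)
Deepest common ancestor (LCA) = Theta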